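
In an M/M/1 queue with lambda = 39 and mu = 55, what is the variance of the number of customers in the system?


rho = 39/55; Var(N) = rho/(1-rho)^2 = 8.38

8.38


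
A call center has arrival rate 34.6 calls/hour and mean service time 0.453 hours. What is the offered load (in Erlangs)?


Offered load a = lambda * E[S] = 34.6 * 0.453 = 15.67 Erlangs

15.67 Erlangs


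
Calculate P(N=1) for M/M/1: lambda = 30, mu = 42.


rho = 30/42; P(n) = (1-rho)*rho^n = (1-30/42)*(30/42)^1 = 0.2041

0.2041


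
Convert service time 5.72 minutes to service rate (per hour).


mu = 60 / avg_service_time = 60 / 5.72 = 10.49 per hour

10.49 per hour


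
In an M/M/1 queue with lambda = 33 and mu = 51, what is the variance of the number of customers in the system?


rho = 33/51; Var(N) = rho/(1-rho)^2 = 5.19

5.19


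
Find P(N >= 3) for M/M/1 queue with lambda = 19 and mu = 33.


P(N >= 3) = rho^3 = (19/33)^3 = 0.1909

0.1909


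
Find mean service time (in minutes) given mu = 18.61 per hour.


Mean service time = 60/mu = 60/18.61 = 3.22 minutes

3.22 minutes


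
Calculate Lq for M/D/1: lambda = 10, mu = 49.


M/D/1: Lq = rho^2 / (2*(1-rho)) where rho = 10/49; Lq = 0.03

0.03


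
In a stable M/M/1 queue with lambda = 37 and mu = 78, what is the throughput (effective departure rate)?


For a stable queue (lambda < mu), throughput = lambda = 37 per hour

37 per hour


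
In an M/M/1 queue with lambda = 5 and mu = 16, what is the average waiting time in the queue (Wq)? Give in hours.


rho = 5/16; Wq = rho/(mu - lambda) = 0.0284 hours

0.0284 hours


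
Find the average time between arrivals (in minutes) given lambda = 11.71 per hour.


Mean interarrival time = 60/lambda = 60/11.71 = 5.12 minutes

5.12 minutes


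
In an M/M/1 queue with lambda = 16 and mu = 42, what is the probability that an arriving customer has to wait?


P(wait) = rho = lambda/mu = 16/42 = 0.381

0.381


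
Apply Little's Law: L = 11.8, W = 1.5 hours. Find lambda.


lambda = L / W = 11.8 / 1.5 = 7.87 per hour

7.87 per hour


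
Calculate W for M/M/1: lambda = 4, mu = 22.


W = 1/(mu - lambda) = 1/(22 - 4) = 0.0556 hours

0.0556 hours


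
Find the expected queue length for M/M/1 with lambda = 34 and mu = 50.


rho = 34/50; Lq = rho^2/(1-rho) = 1.45

1.45


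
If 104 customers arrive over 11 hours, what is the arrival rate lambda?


lambda = total arrivals / time = 104 / 11 = 9.45 per hour

9.45 per hour


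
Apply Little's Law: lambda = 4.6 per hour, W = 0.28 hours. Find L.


L = lambda * W = 4.6 * 0.28 = 1.29

1.29


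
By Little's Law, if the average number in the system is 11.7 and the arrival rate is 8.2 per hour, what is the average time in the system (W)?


W = L / lambda = 11.7 / 8.2 = 1.4268 hours

1.4268 hours


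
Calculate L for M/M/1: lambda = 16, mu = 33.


rho = 16/33; L = rho/(1-rho) = 0.94

0.94


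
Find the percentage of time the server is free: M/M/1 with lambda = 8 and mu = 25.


Idle fraction = (1 - rho) * 100 = (1 - 8/25) * 100 = 68.0%

68.0%


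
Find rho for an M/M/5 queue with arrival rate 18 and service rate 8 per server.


rho = lambda/(c*mu) = 18/(5*8) = 0.45

0.45


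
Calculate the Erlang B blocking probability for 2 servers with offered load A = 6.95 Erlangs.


B(N,A) = (A^N/N!) / sum(A^k/k!, k=0..N) with N=2, A=6.95 = 0.7523

0.7523


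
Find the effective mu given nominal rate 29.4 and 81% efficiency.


Effective rate = mu * efficiency = 29.4 * 0.81 = 23.81 per hour

23.81 per hour


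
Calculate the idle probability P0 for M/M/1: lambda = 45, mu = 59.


P0 = 1 - rho = 1 - 45/59 = 0.2373

0.2373


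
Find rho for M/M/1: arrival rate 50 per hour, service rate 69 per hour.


rho = lambda/mu = 50/69 = 0.7246

0.7246


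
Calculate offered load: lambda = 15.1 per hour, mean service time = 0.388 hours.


Offered load a = lambda * E[S] = 15.1 * 0.388 = 5.86 Erlangs

5.86 Erlangs


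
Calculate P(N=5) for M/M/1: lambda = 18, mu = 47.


rho = 18/47; P(n) = (1-rho)*rho^n = (1-18/47)*(18/47)^5 = 0.0051

0.0051


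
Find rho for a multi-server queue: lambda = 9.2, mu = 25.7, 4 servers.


rho = lambda / (c * mu) = 9.2 / (4 * 25.7) = 0.0895

0.0895


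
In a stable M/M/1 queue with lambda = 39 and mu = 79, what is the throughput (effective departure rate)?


For a stable queue (lambda < mu), throughput = lambda = 39 per hour

39 per hour


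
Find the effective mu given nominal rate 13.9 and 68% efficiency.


Effective rate = mu * efficiency = 13.9 * 0.68 = 9.45 per hour

9.45 per hour


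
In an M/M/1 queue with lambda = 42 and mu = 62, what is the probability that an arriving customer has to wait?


P(wait) = rho = lambda/mu = 42/62 = 0.6774

0.6774


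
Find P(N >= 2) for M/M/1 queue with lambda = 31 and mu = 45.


P(N >= 2) = rho^2 = (31/45)^2 = 0.4746

0.4746


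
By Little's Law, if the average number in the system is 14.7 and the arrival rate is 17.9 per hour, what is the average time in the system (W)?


W = L / lambda = 14.7 / 17.9 = 0.8212 hours

0.8212 hours


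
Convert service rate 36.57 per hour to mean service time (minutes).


Mean service time = 60/mu = 60/36.57 = 1.64 minutes

1.64 minutes


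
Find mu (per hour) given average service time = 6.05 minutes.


mu = 60 / avg_service_time = 60 / 6.05 = 9.92 per hour

9.92 per hour


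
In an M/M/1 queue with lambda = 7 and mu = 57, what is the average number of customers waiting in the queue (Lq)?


rho = 7/57; Lq = rho^2/(1-rho) = 0.02

0.02


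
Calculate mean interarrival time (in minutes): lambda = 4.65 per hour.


Mean interarrival time = 60/lambda = 60/4.65 = 12.9 minutes

12.9 minutes


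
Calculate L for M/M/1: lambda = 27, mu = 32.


rho = 27/32; L = rho/(1-rho) = 5.4

5.4


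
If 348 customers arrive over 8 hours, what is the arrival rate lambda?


lambda = total arrivals / time = 348 / 8 = 43.5 per hour

43.5 per hour


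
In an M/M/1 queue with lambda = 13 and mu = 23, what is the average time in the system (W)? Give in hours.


W = 1/(mu - lambda) = 1/(23 - 13) = 0.1 hours

0.1 hours


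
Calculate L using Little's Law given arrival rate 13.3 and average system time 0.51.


L = lambda * W = 13.3 * 0.51 = 6.78

6.78


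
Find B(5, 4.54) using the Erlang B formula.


B(N,A) = (A^N/N!) / sum(A^k/k!, k=0..N) with N=5, A=4.54 = 0.2465

0.2465


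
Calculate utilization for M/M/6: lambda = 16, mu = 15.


rho = lambda/(c*mu) = 16/(6*15) = 0.1778

0.1778


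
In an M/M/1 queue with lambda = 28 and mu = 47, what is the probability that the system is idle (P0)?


P0 = 1 - rho = 1 - 28/47 = 0.4043

0.4043


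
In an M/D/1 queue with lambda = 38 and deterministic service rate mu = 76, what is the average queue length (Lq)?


M/D/1: Lq = rho^2 / (2*(1-rho)) where rho = 38/76; Lq = 0.25

0.25


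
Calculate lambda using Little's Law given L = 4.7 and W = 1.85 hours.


lambda = L / W = 4.7 / 1.85 = 2.54 per hour

2.54 per hour


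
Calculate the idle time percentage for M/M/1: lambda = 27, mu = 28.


Idle fraction = (1 - rho) * 100 = (1 - 27/28) * 100 = 3.6%

3.6%


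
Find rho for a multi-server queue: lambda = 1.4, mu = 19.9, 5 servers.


rho = lambda / (c * mu) = 1.4 / (5 * 19.9) = 0.0141

0.0141


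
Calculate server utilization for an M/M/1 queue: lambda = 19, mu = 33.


rho = lambda/mu = 19/33 = 0.5758

0.5758


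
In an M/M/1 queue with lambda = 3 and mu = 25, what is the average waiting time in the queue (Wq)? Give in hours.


rho = 3/25; Wq = rho/(mu - lambda) = 0.0055 hours

0.0055 hours


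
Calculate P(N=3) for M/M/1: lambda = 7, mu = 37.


rho = 7/37; P(n) = (1-rho)*rho^n = (1-7/37)*(7/37)^3 = 0.0055

0.0055


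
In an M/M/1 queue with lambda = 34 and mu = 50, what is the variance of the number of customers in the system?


rho = 34/50; Var(N) = rho/(1-rho)^2 = 6.64

6.64


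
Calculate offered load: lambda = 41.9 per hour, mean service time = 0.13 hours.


Offered load a = lambda * E[S] = 41.9 * 0.13 = 5.45 Erlangs

5.45 Erlangs


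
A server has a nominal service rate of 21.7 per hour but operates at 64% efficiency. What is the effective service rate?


Effective rate = mu * efficiency = 21.7 * 0.64 = 13.89 per hour

13.89 per hour


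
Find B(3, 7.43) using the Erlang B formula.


B(N,A) = (A^N/N!) / sum(A^k/k!, k=0..N) with N=3, A=7.43 = 0.6548

0.6548


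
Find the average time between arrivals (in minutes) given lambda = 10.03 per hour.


Mean interarrival time = 60/lambda = 60/10.03 = 5.98 minutes

5.98 minutes


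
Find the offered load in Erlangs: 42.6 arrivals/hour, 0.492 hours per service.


Offered load a = lambda * E[S] = 42.6 * 0.492 = 20.96 Erlangs

20.96 Erlangs


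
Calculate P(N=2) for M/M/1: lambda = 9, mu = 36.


rho = 9/36; P(n) = (1-rho)*rho^n = (1-9/36)*(9/36)^2 = 0.0469

0.0469


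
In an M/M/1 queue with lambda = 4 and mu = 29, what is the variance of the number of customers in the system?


rho = 4/29; Var(N) = rho/(1-rho)^2 = 0.19

0.19


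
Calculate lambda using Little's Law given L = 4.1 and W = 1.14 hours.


lambda = L / W = 4.1 / 1.14 = 3.6 per hour

3.6 per hour


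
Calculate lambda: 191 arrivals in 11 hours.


lambda = total arrivals / time = 191 / 11 = 17.36 per hour

17.36 per hour


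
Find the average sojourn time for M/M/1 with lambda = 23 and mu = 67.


W = 1/(mu - lambda) = 1/(67 - 23) = 0.0227 hours

0.0227 hours


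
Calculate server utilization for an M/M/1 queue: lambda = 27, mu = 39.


rho = lambda/mu = 27/39 = 0.6923

0.6923


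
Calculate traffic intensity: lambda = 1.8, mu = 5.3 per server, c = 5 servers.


rho = lambda / (c * mu) = 1.8 / (5 * 5.3) = 0.0679

0.0679


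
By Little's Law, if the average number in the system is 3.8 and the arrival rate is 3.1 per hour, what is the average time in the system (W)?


W = L / lambda = 3.8 / 3.1 = 1.2258 hours

1.2258 hours


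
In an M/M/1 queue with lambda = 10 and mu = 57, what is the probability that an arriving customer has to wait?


P(wait) = rho = lambda/mu = 10/57 = 0.1754

0.1754


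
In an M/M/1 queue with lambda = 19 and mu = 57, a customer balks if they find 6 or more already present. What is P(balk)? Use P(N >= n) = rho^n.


P(N >= 6) = rho^6 = (19/57)^6 = 0.0014

0.0014


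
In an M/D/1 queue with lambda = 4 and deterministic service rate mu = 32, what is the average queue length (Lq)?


M/D/1: Lq = rho^2 / (2*(1-rho)) where rho = 4/32; Lq = 0.01

0.01


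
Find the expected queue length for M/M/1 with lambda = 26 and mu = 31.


rho = 26/31; Lq = rho^2/(1-rho) = 4.36

4.36


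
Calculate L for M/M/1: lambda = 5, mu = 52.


rho = 5/52; L = rho/(1-rho) = 0.11

0.11


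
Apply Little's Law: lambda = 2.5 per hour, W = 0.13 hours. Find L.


L = lambda * W = 2.5 * 0.13 = 0.33

0.33


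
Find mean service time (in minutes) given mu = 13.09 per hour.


Mean service time = 60/mu = 60/13.09 = 4.58 minutes

4.58 minutes


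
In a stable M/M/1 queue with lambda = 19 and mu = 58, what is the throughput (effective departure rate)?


For a stable queue (lambda < mu), throughput = lambda = 19 per hour

19 per hour


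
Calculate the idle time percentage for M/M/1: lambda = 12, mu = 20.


Idle fraction = (1 - rho) * 100 = (1 - 12/20) * 100 = 40.0%

40.0%


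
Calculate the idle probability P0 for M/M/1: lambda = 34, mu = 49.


P0 = 1 - rho = 1 - 34/49 = 0.3061

0.3061


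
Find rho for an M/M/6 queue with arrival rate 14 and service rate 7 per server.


rho = lambda/(c*mu) = 14/(6*7) = 0.3333

0.3333


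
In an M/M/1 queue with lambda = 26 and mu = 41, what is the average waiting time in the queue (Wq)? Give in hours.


rho = 26/41; Wq = rho/(mu - lambda) = 0.0423 hours

0.0423 hours


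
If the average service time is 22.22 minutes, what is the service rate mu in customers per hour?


mu = 60 / avg_service_time = 60 / 22.22 = 2.7 per hour

2.7 per hour


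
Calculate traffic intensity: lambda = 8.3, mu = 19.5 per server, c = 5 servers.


rho = lambda / (c * mu) = 8.3 / (5 * 19.5) = 0.0851

0.0851


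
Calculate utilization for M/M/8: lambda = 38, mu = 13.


rho = lambda/(c*mu) = 38/(8*13) = 0.3654

0.3654


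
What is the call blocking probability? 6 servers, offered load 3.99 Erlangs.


B(N,A) = (A^N/N!) / sum(A^k/k!, k=0..N) with N=6, A=3.99 = 0.1164

0.1164


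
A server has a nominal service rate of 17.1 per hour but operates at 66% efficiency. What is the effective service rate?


Effective rate = mu * efficiency = 17.1 * 0.66 = 11.29 per hour

11.29 per hour


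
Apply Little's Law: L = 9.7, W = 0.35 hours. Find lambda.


lambda = L / W = 9.7 / 0.35 = 27.71 per hour

27.71 per hour


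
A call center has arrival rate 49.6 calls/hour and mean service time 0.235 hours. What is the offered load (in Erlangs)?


Offered load a = lambda * E[S] = 49.6 * 0.235 = 11.66 Erlangs

11.66 Erlangs


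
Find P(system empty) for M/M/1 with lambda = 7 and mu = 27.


P0 = 1 - rho = 1 - 7/27 = 0.7407

0.7407


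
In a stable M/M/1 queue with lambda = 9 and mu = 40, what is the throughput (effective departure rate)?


For a stable queue (lambda < mu), throughput = lambda = 9 per hour

9 per hour


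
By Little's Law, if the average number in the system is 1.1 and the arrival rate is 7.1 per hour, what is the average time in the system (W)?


W = L / lambda = 1.1 / 7.1 = 0.1549 hours

0.1549 hours


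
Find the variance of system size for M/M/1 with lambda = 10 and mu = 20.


rho = 10/20; Var(N) = rho/(1-rho)^2 = 2.0

2.0


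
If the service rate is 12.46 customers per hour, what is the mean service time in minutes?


Mean service time = 60/mu = 60/12.46 = 4.82 minutes

4.82 minutes


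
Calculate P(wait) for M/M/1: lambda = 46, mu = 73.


P(wait) = rho = lambda/mu = 46/73 = 0.6301

0.6301


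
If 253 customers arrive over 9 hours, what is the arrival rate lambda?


lambda = total arrivals / time = 253 / 9 = 28.11 per hour

28.11 per hour


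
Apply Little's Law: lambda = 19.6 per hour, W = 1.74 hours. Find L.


L = lambda * W = 19.6 * 1.74 = 34.1

34.1


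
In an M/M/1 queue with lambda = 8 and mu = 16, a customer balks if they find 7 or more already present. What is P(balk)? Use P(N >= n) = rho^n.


P(N >= 7) = rho^7 = (8/16)^7 = 0.0078

0.0078


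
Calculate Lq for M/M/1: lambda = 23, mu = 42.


rho = 23/42; Lq = rho^2/(1-rho) = 0.66

0.66


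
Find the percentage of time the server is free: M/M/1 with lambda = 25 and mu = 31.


Idle fraction = (1 - rho) * 100 = (1 - 25/31) * 100 = 19.4%

19.4%


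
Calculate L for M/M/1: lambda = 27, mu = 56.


rho = 27/56; L = rho/(1-rho) = 0.93

0.93


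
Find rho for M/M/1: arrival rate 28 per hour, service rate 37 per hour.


rho = lambda/mu = 28/37 = 0.7568

0.7568


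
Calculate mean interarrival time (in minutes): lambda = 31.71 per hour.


Mean interarrival time = 60/lambda = 60/31.71 = 1.89 minutes

1.89 minutes


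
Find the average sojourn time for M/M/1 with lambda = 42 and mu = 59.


W = 1/(mu - lambda) = 1/(59 - 42) = 0.0588 hours

0.0588 hours


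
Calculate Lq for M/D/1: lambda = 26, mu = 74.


M/D/1: Lq = rho^2 / (2*(1-rho)) where rho = 26/74; Lq = 0.1

0.1


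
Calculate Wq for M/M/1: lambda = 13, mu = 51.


rho = 13/51; Wq = rho/(mu - lambda) = 0.0067 hours

0.0067 hours


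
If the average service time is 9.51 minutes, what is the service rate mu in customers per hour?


mu = 60 / avg_service_time = 60 / 9.51 = 6.31 per hour

6.31 per hour


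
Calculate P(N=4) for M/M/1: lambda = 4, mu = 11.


rho = 4/11; P(n) = (1-rho)*rho^n = (1-4/11)*(4/11)^4 = 0.0111

0.0111


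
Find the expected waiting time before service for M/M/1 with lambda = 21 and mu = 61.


rho = 21/61; Wq = rho/(mu - lambda) = 0.0086 hours

0.0086 hours


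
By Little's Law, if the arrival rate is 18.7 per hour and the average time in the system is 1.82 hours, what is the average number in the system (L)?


L = lambda * W = 18.7 * 1.82 = 34.03

34.03


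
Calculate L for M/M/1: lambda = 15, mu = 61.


rho = 15/61; L = rho/(1-rho) = 0.33

0.33


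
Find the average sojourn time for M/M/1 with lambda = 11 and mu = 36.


W = 1/(mu - lambda) = 1/(36 - 11) = 0.04 hours

0.04 hours


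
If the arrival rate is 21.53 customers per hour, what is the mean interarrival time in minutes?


Mean interarrival time = 60/lambda = 60/21.53 = 2.79 minutes

2.79 minutes


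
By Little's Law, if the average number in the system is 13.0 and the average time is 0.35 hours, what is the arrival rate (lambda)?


lambda = L / W = 13.0 / 0.35 = 37.14 per hour

37.14 per hour


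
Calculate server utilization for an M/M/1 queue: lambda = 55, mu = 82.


rho = lambda/mu = 55/82 = 0.6707

0.6707


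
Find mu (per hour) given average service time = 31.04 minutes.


mu = 60 / avg_service_time = 60 / 31.04 = 1.93 per hour

1.93 per hour


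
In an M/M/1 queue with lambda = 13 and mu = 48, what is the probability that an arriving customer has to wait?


P(wait) = rho = lambda/mu = 13/48 = 0.2708

0.2708


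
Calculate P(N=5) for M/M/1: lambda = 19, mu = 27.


rho = 19/27; P(n) = (1-rho)*rho^n = (1-19/27)*(19/27)^5 = 0.0511

0.0511


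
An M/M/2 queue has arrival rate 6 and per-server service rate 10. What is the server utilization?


rho = lambda/(c*mu) = 6/(2*10) = 0.3

0.3


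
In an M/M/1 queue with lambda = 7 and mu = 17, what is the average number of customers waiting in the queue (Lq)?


rho = 7/17; Lq = rho^2/(1-rho) = 0.29

0.29


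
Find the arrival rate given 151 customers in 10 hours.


lambda = total arrivals / time = 151 / 10 = 15.1 per hour

15.1 per hour


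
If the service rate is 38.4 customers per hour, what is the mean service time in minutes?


Mean service time = 60/mu = 60/38.4 = 1.56 minutes

1.56 minutes


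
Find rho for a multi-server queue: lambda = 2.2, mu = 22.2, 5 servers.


rho = lambda / (c * mu) = 2.2 / (5 * 22.2) = 0.0198

0.0198


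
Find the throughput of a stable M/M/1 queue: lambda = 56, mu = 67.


For a stable queue (lambda < mu), throughput = lambda = 56 per hour

56 per hour


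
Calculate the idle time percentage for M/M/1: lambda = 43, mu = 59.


Idle fraction = (1 - rho) * 100 = (1 - 43/59) * 100 = 27.1%

27.1%


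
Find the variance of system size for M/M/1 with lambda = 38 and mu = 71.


rho = 38/71; Var(N) = rho/(1-rho)^2 = 2.48

2.48


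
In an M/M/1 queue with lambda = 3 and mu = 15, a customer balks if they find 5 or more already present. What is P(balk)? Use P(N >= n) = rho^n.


P(N >= 5) = rho^5 = (3/15)^5 = 0.0003

0.0003


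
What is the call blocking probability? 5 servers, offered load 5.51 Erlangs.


B(N,A) = (A^N/N!) / sum(A^k/k!, k=0..N) with N=5, A=5.51 = 0.3248

0.3248


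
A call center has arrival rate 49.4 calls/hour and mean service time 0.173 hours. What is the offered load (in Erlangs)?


Offered load a = lambda * E[S] = 49.4 * 0.173 = 8.55 Erlangs

8.55 Erlangs


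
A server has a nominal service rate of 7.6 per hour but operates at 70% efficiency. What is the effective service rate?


Effective rate = mu * efficiency = 7.6 * 0.7 = 5.32 per hour

5.32 per hour


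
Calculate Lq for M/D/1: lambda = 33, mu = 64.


M/D/1: Lq = rho^2 / (2*(1-rho)) where rho = 33/64; Lq = 0.27

0.27


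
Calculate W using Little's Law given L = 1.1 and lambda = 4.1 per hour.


W = L / lambda = 1.1 / 4.1 = 0.2683 hours

0.2683 hours


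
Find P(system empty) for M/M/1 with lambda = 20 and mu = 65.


P0 = 1 - rho = 1 - 20/65 = 0.6923

0.6923


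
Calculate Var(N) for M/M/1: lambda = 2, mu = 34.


rho = 2/34; Var(N) = rho/(1-rho)^2 = 0.07

0.07


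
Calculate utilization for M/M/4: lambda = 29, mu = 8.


rho = lambda/(c*mu) = 29/(4*8) = 0.9063

0.9063


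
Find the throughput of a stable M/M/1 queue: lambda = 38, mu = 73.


For a stable queue (lambda < mu), throughput = lambda = 38 per hour

38 per hour


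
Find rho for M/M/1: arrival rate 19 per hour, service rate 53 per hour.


rho = lambda/mu = 19/53 = 0.3585

0.3585


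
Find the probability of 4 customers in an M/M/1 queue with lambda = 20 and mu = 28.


rho = 20/28; P(n) = (1-rho)*rho^n = (1-20/28)*(20/28)^4 = 0.0744

0.0744


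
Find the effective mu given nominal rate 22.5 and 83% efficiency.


Effective rate = mu * efficiency = 22.5 * 0.83 = 18.68 per hour

18.68 per hour


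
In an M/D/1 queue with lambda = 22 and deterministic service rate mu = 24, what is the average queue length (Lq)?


M/D/1: Lq = rho^2 / (2*(1-rho)) where rho = 22/24; Lq = 5.04

5.04


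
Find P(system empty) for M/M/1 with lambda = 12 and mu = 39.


P0 = 1 - rho = 1 - 12/39 = 0.6923

0.6923


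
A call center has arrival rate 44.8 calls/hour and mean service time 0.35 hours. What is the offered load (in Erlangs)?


Offered load a = lambda * E[S] = 44.8 * 0.35 = 15.68 Erlangs

15.68 Erlangs


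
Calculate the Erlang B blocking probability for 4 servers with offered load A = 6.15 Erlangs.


B(N,A) = (A^N/N!) / sum(A^k/k!, k=0..N) with N=4, A=6.15 = 0.479

0.479


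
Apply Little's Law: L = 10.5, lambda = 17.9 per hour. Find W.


W = L / lambda = 10.5 / 17.9 = 0.5866 hours

0.5866 hours


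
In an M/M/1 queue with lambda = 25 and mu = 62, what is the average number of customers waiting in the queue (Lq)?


rho = 25/62; Lq = rho^2/(1-rho) = 0.27

0.27


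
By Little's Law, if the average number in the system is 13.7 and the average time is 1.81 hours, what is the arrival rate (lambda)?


lambda = L / W = 13.7 / 1.81 = 7.57 per hour

7.57 per hour


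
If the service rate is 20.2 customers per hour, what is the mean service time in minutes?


Mean service time = 60/mu = 60/20.2 = 2.97 minutes

2.97 minutes


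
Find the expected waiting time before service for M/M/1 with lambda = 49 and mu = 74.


rho = 49/74; Wq = rho/(mu - lambda) = 0.0265 hours

0.0265 hours


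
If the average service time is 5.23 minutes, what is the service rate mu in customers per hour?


mu = 60 / avg_service_time = 60 / 5.23 = 11.47 per hour

11.47 per hour


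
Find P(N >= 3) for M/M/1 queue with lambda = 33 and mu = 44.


P(N >= 3) = rho^3 = (33/44)^3 = 0.4219

0.4219


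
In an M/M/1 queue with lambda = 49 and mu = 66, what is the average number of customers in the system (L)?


rho = 49/66; L = rho/(1-rho) = 2.88

2.88


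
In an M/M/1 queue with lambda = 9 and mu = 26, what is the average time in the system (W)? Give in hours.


W = 1/(mu - lambda) = 1/(26 - 9) = 0.0588 hours

0.0588 hours


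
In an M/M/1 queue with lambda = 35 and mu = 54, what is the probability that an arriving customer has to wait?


P(wait) = rho = lambda/mu = 35/54 = 0.6481

0.6481


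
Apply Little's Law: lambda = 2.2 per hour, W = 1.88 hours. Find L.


L = lambda * W = 2.2 * 1.88 = 4.14

4.14


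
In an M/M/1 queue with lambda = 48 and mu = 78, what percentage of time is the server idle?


Idle fraction = (1 - rho) * 100 = (1 - 48/78) * 100 = 38.5%

38.5%


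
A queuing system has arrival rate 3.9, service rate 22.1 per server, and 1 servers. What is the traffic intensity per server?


rho = lambda / (c * mu) = 3.9 / (1 * 22.1) = 0.1765

0.1765


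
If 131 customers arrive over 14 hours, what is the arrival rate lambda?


lambda = total arrivals / time = 131 / 14 = 9.36 per hour

9.36 per hour


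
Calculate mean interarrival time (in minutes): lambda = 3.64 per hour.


Mean interarrival time = 60/lambda = 60/3.64 = 16.48 minutes

16.48 minutes


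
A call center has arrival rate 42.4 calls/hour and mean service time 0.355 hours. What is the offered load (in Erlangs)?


Offered load a = lambda * E[S] = 42.4 * 0.355 = 15.05 Erlangs

15.05 Erlangs


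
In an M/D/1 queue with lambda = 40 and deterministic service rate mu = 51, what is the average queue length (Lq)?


M/D/1: Lq = rho^2 / (2*(1-rho)) where rho = 40/51; Lq = 1.43

1.43


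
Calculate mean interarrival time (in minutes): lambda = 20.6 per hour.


Mean interarrival time = 60/lambda = 60/20.6 = 2.91 minutes

2.91 minutes


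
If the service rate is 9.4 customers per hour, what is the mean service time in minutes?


Mean service time = 60/mu = 60/9.4 = 6.38 minutes

6.38 minutes


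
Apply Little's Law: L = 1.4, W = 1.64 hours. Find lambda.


lambda = L / W = 1.4 / 1.64 = 0.85 per hour

0.85 per hour


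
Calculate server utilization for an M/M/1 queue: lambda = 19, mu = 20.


rho = lambda/mu = 19/20 = 0.95

0.95


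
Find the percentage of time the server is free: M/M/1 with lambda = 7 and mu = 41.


Idle fraction = (1 - rho) * 100 = (1 - 7/41) * 100 = 82.9%

82.9%


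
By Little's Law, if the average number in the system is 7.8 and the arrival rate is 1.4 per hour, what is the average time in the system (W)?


W = L / lambda = 7.8 / 1.4 = 5.5714 hours

5.5714 hours


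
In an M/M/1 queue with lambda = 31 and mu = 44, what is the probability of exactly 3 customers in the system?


rho = 31/44; P(n) = (1-rho)*rho^n = (1-31/44)*(31/44)^3 = 0.1033

0.1033


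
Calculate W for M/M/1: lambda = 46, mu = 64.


W = 1/(mu - lambda) = 1/(64 - 46) = 0.0556 hours

0.0556 hours


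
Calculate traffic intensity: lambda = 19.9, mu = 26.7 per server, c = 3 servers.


rho = lambda / (c * mu) = 19.9 / (3 * 26.7) = 0.2484

0.2484


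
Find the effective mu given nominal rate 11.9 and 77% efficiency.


Effective rate = mu * efficiency = 11.9 * 0.77 = 9.16 per hour

9.16 per hour


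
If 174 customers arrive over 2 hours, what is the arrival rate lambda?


lambda = total arrivals / time = 174 / 2 = 87.0 per hour

87.0 per hour


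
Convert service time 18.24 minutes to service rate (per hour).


mu = 60 / avg_service_time = 60 / 18.24 = 3.29 per hour

3.29 per hour


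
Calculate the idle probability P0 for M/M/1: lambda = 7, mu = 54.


P0 = 1 - rho = 1 - 7/54 = 0.8704

0.8704


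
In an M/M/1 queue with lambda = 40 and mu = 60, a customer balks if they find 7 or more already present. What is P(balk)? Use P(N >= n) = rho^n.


P(N >= 7) = rho^7 = (40/60)^7 = 0.0585

0.0585


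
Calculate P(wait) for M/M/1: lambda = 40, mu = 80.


P(wait) = rho = lambda/mu = 40/80 = 0.5

0.5


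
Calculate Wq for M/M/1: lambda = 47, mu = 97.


rho = 47/97; Wq = rho/(mu - lambda) = 0.0097 hours

0.0097 hours


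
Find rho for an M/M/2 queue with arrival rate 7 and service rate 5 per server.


rho = lambda/(c*mu) = 7/(2*5) = 0.7

0.7


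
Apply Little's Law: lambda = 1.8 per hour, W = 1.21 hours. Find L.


L = lambda * W = 1.8 * 1.21 = 2.18

2.18


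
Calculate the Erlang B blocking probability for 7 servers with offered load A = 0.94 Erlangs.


B(N,A) = (A^N/N!) / sum(A^k/k!, k=0..N) with N=7, A=0.94 = 0.0001

0.0001


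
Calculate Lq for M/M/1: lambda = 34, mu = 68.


rho = 34/68; Lq = rho^2/(1-rho) = 0.5

0.5


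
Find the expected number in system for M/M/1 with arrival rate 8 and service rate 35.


rho = 8/35; L = rho/(1-rho) = 0.3

0.3


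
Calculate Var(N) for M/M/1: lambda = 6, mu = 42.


rho = 6/42; Var(N) = rho/(1-rho)^2 = 0.19

0.19


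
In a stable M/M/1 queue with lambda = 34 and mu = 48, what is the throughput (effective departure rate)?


For a stable queue (lambda < mu), throughput = lambda = 34 per hour

34 per hour


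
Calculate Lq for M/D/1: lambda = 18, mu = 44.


M/D/1: Lq = rho^2 / (2*(1-rho)) where rho = 18/44; Lq = 0.14

0.14


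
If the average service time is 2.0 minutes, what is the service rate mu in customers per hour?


mu = 60 / avg_service_time = 60 / 2.0 = 30.0 per hour

30.0 per hour


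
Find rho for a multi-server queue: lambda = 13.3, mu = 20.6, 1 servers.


rho = lambda / (c * mu) = 13.3 / (1 * 20.6) = 0.6456

0.6456


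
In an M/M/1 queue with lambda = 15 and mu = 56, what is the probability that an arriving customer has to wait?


P(wait) = rho = lambda/mu = 15/56 = 0.2679

0.2679


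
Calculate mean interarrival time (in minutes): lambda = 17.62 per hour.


Mean interarrival time = 60/lambda = 60/17.62 = 3.41 minutes

3.41 minutes


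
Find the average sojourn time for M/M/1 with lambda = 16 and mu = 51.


W = 1/(mu - lambda) = 1/(51 - 16) = 0.0286 hours

0.0286 hours


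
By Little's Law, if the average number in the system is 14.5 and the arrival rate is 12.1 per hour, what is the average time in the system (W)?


W = L / lambda = 14.5 / 12.1 = 1.1983 hours

1.1983 hours


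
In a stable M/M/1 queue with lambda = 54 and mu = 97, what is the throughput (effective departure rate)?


For a stable queue (lambda < mu), throughput = lambda = 54 per hour

54 per hour


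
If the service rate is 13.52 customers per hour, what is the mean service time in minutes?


Mean service time = 60/mu = 60/13.52 = 4.44 minutes

4.44 minutes


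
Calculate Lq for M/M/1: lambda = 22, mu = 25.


rho = 22/25; Lq = rho^2/(1-rho) = 6.45

6.45


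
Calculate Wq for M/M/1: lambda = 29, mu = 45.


rho = 29/45; Wq = rho/(mu - lambda) = 0.0403 hours

0.0403 hours


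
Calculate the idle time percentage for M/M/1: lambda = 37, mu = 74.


Idle fraction = (1 - rho) * 100 = (1 - 37/74) * 100 = 50.0%

50.0%


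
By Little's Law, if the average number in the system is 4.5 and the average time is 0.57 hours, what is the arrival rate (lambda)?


lambda = L / W = 4.5 / 0.57 = 7.89 per hour

7.89 per hour


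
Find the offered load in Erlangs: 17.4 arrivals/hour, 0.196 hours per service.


Offered load a = lambda * E[S] = 17.4 * 0.196 = 3.41 Erlangs

3.41 Erlangs


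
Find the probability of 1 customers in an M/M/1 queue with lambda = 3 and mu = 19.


rho = 3/19; P(n) = (1-rho)*rho^n = (1-3/19)*(3/19)^1 = 0.133

0.133


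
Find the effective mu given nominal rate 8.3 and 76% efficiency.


Effective rate = mu * efficiency = 8.3 * 0.76 = 6.31 per hour

6.31 per hour


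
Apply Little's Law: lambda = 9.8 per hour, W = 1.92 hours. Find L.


L = lambda * W = 9.8 * 1.92 = 18.82

18.82


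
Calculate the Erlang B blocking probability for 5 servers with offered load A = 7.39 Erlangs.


B(N,A) = (A^N/N!) / sum(A^k/k!, k=0..N) with N=5, A=7.39 = 0.447

0.447


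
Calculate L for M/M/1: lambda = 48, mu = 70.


rho = 48/70; L = rho/(1-rho) = 2.18

2.18


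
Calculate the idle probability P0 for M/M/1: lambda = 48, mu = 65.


P0 = 1 - rho = 1 - 48/65 = 0.2615

0.2615


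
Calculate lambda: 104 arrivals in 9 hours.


lambda = total arrivals / time = 104 / 9 = 11.56 per hour

11.56 per hour


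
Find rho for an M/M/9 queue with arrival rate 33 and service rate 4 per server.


rho = lambda/(c*mu) = 33/(9*4) = 0.9167

0.9167


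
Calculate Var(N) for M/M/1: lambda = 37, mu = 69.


rho = 37/69; Var(N) = rho/(1-rho)^2 = 2.49

2.49


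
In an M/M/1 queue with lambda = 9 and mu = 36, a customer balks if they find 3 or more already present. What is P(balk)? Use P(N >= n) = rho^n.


P(N >= 3) = rho^3 = (9/36)^3 = 0.0156

0.0156


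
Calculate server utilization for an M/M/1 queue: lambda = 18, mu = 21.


rho = lambda/mu = 18/21 = 0.8571

0.8571


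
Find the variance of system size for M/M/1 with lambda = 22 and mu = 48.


rho = 22/48; Var(N) = rho/(1-rho)^2 = 1.56

1.56


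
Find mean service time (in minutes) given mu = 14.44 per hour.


Mean service time = 60/mu = 60/14.44 = 4.16 minutes

4.16 minutes


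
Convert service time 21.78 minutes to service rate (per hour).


mu = 60 / avg_service_time = 60 / 21.78 = 2.75 per hour

2.75 per hour


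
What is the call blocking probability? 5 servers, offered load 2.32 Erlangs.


B(N,A) = (A^N/N!) / sum(A^k/k!, k=0..N) with N=5, A=2.32 = 0.0568

0.0568


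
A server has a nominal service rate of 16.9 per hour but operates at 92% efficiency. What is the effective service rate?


Effective rate = mu * efficiency = 16.9 * 0.92 = 15.55 per hour

15.55 per hour


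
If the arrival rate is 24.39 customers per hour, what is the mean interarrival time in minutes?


Mean interarrival time = 60/lambda = 60/24.39 = 2.46 minutes

2.46 minutes


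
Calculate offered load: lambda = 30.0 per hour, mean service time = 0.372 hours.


Offered load a = lambda * E[S] = 30.0 * 0.372 = 11.16 Erlangs

11.16 Erlangs


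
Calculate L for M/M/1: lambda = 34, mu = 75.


rho = 34/75; L = rho/(1-rho) = 0.83

0.83


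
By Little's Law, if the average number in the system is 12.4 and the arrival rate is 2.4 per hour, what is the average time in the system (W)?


W = L / lambda = 12.4 / 2.4 = 5.1667 hours

5.1667 hours


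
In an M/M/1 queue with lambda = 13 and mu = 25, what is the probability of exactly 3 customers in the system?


rho = 13/25; P(n) = (1-rho)*rho^n = (1-13/25)*(13/25)^3 = 0.0675

0.0675


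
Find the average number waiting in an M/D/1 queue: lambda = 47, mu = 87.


M/D/1: Lq = rho^2 / (2*(1-rho)) where rho = 47/87; Lq = 0.32

0.32


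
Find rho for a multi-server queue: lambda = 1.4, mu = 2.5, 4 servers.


rho = lambda / (c * mu) = 1.4 / (4 * 2.5) = 0.14

0.14


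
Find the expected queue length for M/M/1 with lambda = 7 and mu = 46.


rho = 7/46; Lq = rho^2/(1-rho) = 0.03

0.03


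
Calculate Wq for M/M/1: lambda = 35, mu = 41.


rho = 35/41; Wq = rho/(mu - lambda) = 0.1423 hours

0.1423 hours


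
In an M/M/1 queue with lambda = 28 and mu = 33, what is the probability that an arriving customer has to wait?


P(wait) = rho = lambda/mu = 28/33 = 0.8485

0.8485


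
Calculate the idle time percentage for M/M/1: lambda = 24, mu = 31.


Idle fraction = (1 - rho) * 100 = (1 - 24/31) * 100 = 22.6%

22.6%


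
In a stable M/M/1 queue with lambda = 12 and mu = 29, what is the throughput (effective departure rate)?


For a stable queue (lambda < mu), throughput = lambda = 12 per hour

12 per hour


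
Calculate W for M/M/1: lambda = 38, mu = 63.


W = 1/(mu - lambda) = 1/(63 - 38) = 0.04 hours

0.04 hours


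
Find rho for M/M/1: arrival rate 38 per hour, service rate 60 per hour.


rho = lambda/mu = 38/60 = 0.6333

0.6333


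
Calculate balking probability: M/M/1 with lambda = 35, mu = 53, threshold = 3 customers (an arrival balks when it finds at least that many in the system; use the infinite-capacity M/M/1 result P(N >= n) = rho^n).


P(N >= 3) = rho^3 = (35/53)^3 = 0.288

0.288


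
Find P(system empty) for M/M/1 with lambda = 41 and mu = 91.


P0 = 1 - rho = 1 - 41/91 = 0.5495

0.5495


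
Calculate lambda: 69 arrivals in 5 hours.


lambda = total arrivals / time = 69 / 5 = 13.8 per hour

13.8 per hour


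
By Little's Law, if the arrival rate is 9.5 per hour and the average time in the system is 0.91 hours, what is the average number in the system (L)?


L = lambda * W = 9.5 * 0.91 = 8.65

8.65


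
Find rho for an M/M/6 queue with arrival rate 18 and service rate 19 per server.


rho = lambda/(c*mu) = 18/(6*19) = 0.1579

0.1579


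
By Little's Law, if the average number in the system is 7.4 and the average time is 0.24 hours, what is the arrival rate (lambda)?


lambda = L / W = 7.4 / 0.24 = 30.83 per hour

30.83 per hour


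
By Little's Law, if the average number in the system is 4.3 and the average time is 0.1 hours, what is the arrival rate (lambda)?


lambda = L / W = 4.3 / 0.1 = 43.0 per hour

43.0 per hour


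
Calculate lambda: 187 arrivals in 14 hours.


lambda = total arrivals / time = 187 / 14 = 13.36 per hour

13.36 per hour


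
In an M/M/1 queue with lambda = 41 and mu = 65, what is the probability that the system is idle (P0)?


P0 = 1 - rho = 1 - 41/65 = 0.3692

0.3692


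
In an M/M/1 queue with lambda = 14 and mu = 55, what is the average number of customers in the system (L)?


rho = 14/55; L = rho/(1-rho) = 0.34

0.34


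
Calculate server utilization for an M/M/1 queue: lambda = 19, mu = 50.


rho = lambda/mu = 19/50 = 0.38

0.38


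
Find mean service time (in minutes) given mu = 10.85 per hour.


Mean service time = 60/mu = 60/10.85 = 5.53 minutes

5.53 minutes


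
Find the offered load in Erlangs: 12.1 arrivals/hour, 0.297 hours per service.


Offered load a = lambda * E[S] = 12.1 * 0.297 = 3.59 Erlangs

3.59 Erlangs


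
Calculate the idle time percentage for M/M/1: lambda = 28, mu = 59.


Idle fraction = (1 - rho) * 100 = (1 - 28/59) * 100 = 52.5%

52.5%


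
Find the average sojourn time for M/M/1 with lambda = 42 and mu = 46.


W = 1/(mu - lambda) = 1/(46 - 42) = 0.25 hours

0.25 hours


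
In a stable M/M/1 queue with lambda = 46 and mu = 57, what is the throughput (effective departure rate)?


For a stable queue (lambda < mu), throughput = lambda = 46 per hour

46 per hour


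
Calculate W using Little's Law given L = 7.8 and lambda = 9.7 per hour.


W = L / lambda = 7.8 / 9.7 = 0.8041 hours

0.8041 hours


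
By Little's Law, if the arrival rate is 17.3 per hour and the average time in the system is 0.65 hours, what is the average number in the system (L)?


L = lambda * W = 17.3 * 0.65 = 11.25

11.25


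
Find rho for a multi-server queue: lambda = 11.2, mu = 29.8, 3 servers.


rho = lambda / (c * mu) = 11.2 / (3 * 29.8) = 0.1253

0.1253


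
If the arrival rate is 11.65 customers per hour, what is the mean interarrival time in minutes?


Mean interarrival time = 60/lambda = 60/11.65 = 5.15 minutes

5.15 minutes


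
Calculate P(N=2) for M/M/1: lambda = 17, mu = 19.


rho = 17/19; P(n) = (1-rho)*rho^n = (1-17/19)*(17/19)^2 = 0.0843

0.0843


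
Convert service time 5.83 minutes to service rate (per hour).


mu = 60 / avg_service_time = 60 / 5.83 = 10.29 per hour

10.29 per hour


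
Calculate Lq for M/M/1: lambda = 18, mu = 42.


rho = 18/42; Lq = rho^2/(1-rho) = 0.32

0.32


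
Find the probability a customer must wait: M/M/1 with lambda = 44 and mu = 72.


P(wait) = rho = lambda/mu = 44/72 = 0.6111

0.6111


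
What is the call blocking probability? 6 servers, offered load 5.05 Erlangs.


B(N,A) = (A^N/N!) / sum(A^k/k!, k=0..N) with N=6, A=5.05 = 0.1956

0.1956


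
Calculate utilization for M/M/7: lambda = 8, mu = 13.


rho = lambda/(c*mu) = 8/(7*13) = 0.0879

0.0879


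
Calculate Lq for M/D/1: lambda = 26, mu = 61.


M/D/1: Lq = rho^2 / (2*(1-rho)) where rho = 26/61; Lq = 0.16

0.16


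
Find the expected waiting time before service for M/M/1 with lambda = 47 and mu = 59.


rho = 47/59; Wq = rho/(mu - lambda) = 0.0664 hours

0.0664 hours


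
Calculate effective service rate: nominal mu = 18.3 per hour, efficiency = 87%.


Effective rate = mu * efficiency = 18.3 * 0.87 = 15.92 per hour

15.92 per hour


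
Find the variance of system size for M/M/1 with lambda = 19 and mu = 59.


rho = 19/59; Var(N) = rho/(1-rho)^2 = 0.7

0.7


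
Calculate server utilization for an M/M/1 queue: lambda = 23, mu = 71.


rho = lambda/mu = 23/71 = 0.3239

0.3239
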